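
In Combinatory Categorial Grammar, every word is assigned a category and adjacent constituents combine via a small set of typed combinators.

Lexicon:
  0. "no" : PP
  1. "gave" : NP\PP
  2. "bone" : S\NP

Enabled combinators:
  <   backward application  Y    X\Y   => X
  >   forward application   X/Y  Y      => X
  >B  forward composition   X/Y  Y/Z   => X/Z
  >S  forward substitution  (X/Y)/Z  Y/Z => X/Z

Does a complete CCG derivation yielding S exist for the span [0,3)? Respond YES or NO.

[0,3] S   <
  [0,2] NP   <
    [0,1] "no" : PP
    [1,2] "gave" : NP\PP
  [2,3] "bone" : S\NP

YES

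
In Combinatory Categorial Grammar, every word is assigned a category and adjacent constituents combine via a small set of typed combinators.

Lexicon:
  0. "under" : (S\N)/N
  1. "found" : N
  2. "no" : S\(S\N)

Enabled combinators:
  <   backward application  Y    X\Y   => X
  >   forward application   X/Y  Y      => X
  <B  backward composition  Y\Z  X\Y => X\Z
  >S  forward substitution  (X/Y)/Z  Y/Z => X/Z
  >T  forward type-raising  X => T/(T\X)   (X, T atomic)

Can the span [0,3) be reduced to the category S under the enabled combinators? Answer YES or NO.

YES

[0,3] S   <
  [0,2] S\N   >
    [0,1] "under" : (S\N)/N
    [1,2] "found" : N
  [2,3] "no" : S\(S\N)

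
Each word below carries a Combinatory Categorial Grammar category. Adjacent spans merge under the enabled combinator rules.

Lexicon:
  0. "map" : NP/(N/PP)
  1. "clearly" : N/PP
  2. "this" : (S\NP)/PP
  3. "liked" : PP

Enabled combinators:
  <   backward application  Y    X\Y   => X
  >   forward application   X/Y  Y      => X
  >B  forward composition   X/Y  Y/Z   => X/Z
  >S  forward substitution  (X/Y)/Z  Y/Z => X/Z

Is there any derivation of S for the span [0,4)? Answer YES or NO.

[0,4] S   <
  [0,2] NP   >
    [0,1] "map" : NP/(N/PP)
    [1,2] "clearly" : N/PP
  [2,4] S\NP   >
    [2,3] "this" : (S\NP)/PP
    [3,4] "liked" : PP

YES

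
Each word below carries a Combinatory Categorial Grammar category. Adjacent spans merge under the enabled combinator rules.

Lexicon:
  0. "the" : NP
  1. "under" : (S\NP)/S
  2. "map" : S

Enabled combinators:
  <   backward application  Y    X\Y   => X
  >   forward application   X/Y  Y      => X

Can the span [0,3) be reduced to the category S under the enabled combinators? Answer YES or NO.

YES

[0,3] S   <
  [0,1] "the" : NP
  [1,3] S\NP   >
    [1,2] "under" : (S\NP)/S
    [2,3] "map" : S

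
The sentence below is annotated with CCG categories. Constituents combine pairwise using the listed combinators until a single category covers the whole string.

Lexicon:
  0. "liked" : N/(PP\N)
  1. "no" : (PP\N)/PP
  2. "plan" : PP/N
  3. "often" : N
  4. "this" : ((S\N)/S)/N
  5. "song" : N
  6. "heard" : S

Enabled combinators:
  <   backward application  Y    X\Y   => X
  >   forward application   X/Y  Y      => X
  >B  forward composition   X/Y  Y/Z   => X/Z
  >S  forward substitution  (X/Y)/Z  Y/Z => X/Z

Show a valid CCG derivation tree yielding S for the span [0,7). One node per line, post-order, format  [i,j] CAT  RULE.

[0,1] N/(PP\N)  lex  "liked"
[1,2] (PP\N)/PP  lex  "no"
[2,3] PP/N  lex  "plan"
[3,4] N  lex  "often"
[2,4] PP  >  k=3
[1,4] PP\N  >  k=2
[0,4] N  >  k=1
[4,5] ((S\N)/S)/N  lex  "this"
[5,6] N  lex  "song"
[4,6] (S\N)/S  >  k=5
[6,7] S  lex  "heard"
[4,7] S\N  >  k=6
[0,7] S  <  k=4

[0,7] S   <
  [0,4] N   >
    [0,1] "liked" : N/(PP\N)
    [1,4] PP\N   >
      [1,2] "no" : (PP\N)/PP
      [2,4] PP   >
        [2,3] "plan" : PP/N
        [3,4] "often" : N
  [4,7] S\N   >
    [4,6] (S\N)/S   >
      [4,5] "this" : ((S\N)/S)/N
      [5,6] "song" : N
    [6,7] "heard" : S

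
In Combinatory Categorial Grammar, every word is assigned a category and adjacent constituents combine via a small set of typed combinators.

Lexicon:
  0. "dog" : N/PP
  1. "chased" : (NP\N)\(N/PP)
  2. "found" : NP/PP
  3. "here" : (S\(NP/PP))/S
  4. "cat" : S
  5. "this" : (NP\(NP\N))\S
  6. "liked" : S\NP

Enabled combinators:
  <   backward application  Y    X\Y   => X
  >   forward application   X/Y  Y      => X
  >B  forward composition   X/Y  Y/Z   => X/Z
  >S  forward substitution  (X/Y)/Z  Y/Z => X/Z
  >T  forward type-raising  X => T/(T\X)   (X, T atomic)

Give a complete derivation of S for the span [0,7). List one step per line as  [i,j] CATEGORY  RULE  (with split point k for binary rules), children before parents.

[0,7] S   <
  [0,6] NP   <
    [0,2] NP\N   <
      [0,1] "dog" : N/PP
      [1,2] "chased" : (NP\N)\(N/PP)
    [2,6] NP\(NP\N)   <
      [2,5] S   <
        [2,3] "found" : NP/PP
        [3,5] S\(NP/PP)   >
          [3,4] "here" : (S\(NP/PP))/S
          [4,5] "cat" : S
      [5,6] "this" : (NP\(NP\N))\S
  [6,7] "liked" : S\NP

[0,1] N/PP  lex  "dog"
[1,2] (NP\N)\(N/PP)  lex  "chased"
[0,2] NP\N  <  k=1
[2,3] NP/PP  lex  "found"
[3,4] (S\(NP/PP))/S  lex  "here"
[4,5] S  lex  "cat"
[3,5] S\(NP/PP)  >  k=4
[2,5] S  <  k=3
[5,6] (NP\(NP\N))\S  lex  "this"
[2,6] NP\(NP\N)  <  k=5
[0,6] NP  <  k=2
[6,7] S\NP  lex  "liked"
[0,7] S  <  k=6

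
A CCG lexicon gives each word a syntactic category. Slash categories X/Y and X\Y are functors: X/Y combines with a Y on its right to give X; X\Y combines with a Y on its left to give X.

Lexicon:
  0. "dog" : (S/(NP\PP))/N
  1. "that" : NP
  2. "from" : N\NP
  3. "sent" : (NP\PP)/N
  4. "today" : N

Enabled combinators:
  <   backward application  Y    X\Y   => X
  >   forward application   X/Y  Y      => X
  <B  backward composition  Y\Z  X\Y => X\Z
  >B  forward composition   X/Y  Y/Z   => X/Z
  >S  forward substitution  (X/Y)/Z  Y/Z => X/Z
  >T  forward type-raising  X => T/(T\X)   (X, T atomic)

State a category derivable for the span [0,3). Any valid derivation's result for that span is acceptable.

[0,5] S   >
  [0,3] S/(NP\PP)   >
    [0,1] "dog" : (S/(NP\PP))/N
    [1,3] N   <
      [1,2] "that" : NP
      [2,3] "from" : N\NP
  [3,5] NP\PP   >
    [3,4] "sent" : (NP\PP)/N
    [4,5] "today" : N

S/(NP\PP)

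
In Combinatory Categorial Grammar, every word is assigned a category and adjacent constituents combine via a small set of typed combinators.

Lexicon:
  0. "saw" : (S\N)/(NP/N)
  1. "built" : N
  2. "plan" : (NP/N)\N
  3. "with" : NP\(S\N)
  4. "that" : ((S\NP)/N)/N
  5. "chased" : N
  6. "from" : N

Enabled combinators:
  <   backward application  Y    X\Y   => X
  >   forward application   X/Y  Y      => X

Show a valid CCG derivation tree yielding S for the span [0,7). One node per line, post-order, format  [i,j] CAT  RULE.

[0,1] (S\N)/(NP/N)  lex  "saw"
[1,2] N  lex  "built"
[2,3] (NP/N)\N  lex  "plan"
[1,3] NP/N  <  k=2
[0,3] S\N  >  k=1
[3,4] NP\(S\N)  lex  "with"
[0,4] NP  <  k=3
[4,5] ((S\NP)/N)/N  lex  "that"
[5,6] N  lex  "chased"
[4,6] (S\NP)/N  >  k=5
[6,7] N  lex  "from"
[4,7] S\NP  >  k=6
[0,7] S  <  k=4

[0,7] S   <
  [0,4] NP   <
    [0,3] S\N   >
      [0,1] "saw" : (S\N)/(NP/N)
      [1,3] NP/N   <
        [1,2] "built" : N
        [2,3] "plan" : (NP/N)\N
    [3,4] "with" : NP\(S\N)
  [4,7] S\NP   >
    [4,6] (S\NP)/N   >
      [4,5] "that" : ((S\NP)/N)/N
      [5,6] "chased" : N
    [6,7] "from" : N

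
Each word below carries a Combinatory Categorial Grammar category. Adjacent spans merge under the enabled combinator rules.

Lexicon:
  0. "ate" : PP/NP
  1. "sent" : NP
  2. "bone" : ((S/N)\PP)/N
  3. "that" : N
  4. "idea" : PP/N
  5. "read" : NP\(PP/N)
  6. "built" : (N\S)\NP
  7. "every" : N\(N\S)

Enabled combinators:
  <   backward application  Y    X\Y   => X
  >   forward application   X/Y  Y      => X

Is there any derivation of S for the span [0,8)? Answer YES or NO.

YES

[0,8] S   >
  [0,4] S/N   <
    [0,2] PP   >
      [0,1] "ate" : PP/NP
      [1,2] "sent" : NP
    [2,4] (S/N)\PP   >
      [2,3] "bone" : ((S/N)\PP)/N
      [3,4] "that" : N
  [4,8] N   <
    [4,7] N\S   <
      [4,6] NP   <
        [4,5] "idea" : PP/N
        [5,6] "read" : NP\(PP/N)
      [6,7] "built" : (N\S)\NP
    [7,8] "every" : N\(N\S)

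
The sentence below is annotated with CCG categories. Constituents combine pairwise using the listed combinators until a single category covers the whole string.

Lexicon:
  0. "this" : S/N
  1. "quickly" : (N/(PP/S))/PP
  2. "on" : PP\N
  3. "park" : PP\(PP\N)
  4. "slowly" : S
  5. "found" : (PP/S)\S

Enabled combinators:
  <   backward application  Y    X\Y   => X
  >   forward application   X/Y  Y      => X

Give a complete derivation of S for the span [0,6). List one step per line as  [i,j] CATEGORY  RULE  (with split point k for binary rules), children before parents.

[0,6] S   >
  [0,1] "this" : S/N
  [1,6] N   >
    [1,4] N/(PP/S)   >
      [1,2] "quickly" : (N/(PP/S))/PP
      [2,4] PP   <
        [2,3] "on" : PP\N
        [3,4] "park" : PP\(PP\N)
    [4,6] PP/S   <
      [4,5] "slowly" : S
      [5,6] "found" : (PP/S)\S

[0,1] S/N  lex  "this"
[1,2] (N/(PP/S))/PP  lex  "quickly"
[2,3] PP\N  lex  "on"
[3,4] PP\(PP\N)  lex  "park"
[2,4] PP  <  k=3
[1,4] N/(PP/S)  >  k=2
[4,5] S  lex  "slowly"
[5,6] (PP/S)\S  lex  "found"
[4,6] PP/S  <  k=5
[1,6] N  >  k=4
[0,6] S  >  k=1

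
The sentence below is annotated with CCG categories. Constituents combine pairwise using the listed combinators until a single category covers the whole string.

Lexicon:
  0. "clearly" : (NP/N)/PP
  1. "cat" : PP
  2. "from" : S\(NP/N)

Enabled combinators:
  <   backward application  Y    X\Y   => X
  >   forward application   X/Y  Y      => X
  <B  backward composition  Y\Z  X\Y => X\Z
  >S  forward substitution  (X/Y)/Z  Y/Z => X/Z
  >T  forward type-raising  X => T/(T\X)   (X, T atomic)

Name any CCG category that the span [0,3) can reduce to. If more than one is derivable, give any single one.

[0,3] S   <
  [0,2] NP/N   >
    [0,1] "clearly" : (NP/N)/PP
    [1,2] "cat" : PP
  [2,3] "from" : S\(NP/N)

S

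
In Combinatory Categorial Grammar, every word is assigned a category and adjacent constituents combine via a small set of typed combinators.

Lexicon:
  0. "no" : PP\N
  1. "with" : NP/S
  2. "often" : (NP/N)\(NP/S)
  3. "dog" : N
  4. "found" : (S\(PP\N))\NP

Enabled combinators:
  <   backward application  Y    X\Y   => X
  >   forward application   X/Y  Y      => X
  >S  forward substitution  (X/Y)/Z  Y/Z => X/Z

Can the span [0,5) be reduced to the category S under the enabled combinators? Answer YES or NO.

YES

[0,5] S   <
  [0,1] "no" : PP\N
  [1,5] S\(PP\N)   <
    [1,4] NP   >
      [1,3] NP/N   <
        [1,2] "with" : NP/S
        [2,3] "often" : (NP/N)\(NP/S)
      [3,4] "dog" : N
    [4,5] "found" : (S\(PP\N))\NP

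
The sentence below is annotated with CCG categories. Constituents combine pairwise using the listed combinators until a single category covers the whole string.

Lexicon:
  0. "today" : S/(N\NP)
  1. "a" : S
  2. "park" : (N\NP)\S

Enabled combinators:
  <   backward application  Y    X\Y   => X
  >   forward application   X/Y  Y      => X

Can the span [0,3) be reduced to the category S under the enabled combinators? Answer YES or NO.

YES

[0,3] S   >
  [0,1] "today" : S/(N\NP)
  [1,3] N\NP   <
    [1,2] "a" : S
    [2,3] "park" : (N\NP)\S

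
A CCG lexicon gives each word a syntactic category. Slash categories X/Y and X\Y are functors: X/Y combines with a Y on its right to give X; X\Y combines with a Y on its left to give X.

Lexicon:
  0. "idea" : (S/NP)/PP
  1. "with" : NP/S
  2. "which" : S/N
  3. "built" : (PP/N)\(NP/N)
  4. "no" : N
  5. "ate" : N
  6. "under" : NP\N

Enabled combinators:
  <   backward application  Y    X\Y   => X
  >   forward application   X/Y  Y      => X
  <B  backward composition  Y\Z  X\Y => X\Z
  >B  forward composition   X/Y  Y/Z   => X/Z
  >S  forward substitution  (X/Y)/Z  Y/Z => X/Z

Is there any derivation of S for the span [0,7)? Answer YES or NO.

[0,7] S   >
  [0,5] S/NP   >
    [0,1] "idea" : (S/NP)/PP
    [1,5] PP   >
      [1,4] PP/N   <
        [1,3] NP/N   >B
          [1,2] "with" : NP/S
          [2,3] "which" : S/N
        [3,4] "built" : (PP/N)\(NP/N)
      [4,5] "no" : N
  [5,7] NP   <
    [5,6] "ate" : N
    [6,7] "under" : NP\N

YES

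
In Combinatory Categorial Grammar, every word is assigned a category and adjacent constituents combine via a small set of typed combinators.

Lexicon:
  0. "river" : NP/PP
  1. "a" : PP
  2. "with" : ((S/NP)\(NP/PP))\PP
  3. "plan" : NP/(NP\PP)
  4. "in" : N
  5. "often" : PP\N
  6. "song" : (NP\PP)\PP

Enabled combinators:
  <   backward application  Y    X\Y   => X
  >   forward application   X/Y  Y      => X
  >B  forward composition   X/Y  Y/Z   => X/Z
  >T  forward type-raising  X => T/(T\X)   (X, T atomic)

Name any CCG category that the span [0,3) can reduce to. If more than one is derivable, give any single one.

[0,7] S   >
  [0,3] S/NP   <
    [0,1] "river" : NP/PP
    [1,3] (S/NP)\(NP/PP)   <
      [1,2] "a" : PP
      [2,3] "with" : ((S/NP)\(NP/PP))\PP
  [3,7] NP   >
    [3,4] "plan" : NP/(NP\PP)
    [4,7] NP\PP   <
      [4,6] PP   <
        [4,5] "in" : N
        [5,6] "often" : PP\N
      [6,7] "song" : (NP\PP)\PP

S/NP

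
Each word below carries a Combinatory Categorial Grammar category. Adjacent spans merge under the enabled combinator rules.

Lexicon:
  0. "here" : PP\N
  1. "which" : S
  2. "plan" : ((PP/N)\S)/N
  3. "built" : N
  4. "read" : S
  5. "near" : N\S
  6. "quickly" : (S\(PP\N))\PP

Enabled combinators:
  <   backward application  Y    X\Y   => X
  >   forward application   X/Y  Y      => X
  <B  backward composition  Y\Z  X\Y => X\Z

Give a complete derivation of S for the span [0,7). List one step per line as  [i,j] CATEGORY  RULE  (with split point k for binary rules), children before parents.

[0,1] PP\N  lex  "here"
[1,2] S  lex  "which"
[2,3] ((PP/N)\S)/N  lex  "plan"
[3,4] N  lex  "built"
[2,4] (PP/N)\S  >  k=3
[1,4] PP/N  <  k=2
[4,5] S  lex  "read"
[5,6] N\S  lex  "near"
[4,6] N  <  k=5
[1,6] PP  >  k=4
[6,7] (S\(PP\N))\PP  lex  "quickly"
[1,7] S\(PP\N)  <  k=6
[0,7] S  <  k=1

[0,7] S   <
  [0,1] "here" : PP\N
  [1,7] S\(PP\N)   <
    [1,6] PP   >
      [1,4] PP/N   <
        [1,2] "which" : S
        [2,4] (PP/N)\S   >
          [2,3] "plan" : ((PP/N)\S)/N
          [3,4] "built" : N
      [4,6] N   <
        [4,5] "read" : S
        [5,6] "near" : N\S
    [6,7] "quickly" : (S\(PP\N))\PP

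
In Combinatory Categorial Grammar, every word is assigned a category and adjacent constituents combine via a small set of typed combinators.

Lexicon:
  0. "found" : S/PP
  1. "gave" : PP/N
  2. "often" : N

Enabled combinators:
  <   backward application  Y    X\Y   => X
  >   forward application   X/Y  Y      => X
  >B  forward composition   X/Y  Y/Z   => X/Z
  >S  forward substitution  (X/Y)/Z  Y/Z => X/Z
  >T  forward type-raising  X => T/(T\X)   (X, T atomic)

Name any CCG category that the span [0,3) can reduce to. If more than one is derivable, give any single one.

[0,3] S   >
  [0,1] "found" : S/PP
  [1,3] PP   >
    [1,2] "gave" : PP/N
    [2,3] "often" : N

S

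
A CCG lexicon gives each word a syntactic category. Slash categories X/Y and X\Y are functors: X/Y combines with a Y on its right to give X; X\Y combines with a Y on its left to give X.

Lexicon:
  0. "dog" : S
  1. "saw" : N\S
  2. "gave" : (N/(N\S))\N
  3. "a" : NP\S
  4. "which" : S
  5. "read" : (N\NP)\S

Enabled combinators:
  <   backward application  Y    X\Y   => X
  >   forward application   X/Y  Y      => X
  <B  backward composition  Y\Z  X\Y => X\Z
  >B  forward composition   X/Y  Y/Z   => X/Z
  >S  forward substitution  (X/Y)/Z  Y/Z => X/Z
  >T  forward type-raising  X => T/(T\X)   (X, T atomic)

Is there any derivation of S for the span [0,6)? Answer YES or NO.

NO

S N\S (N/(N\S))\N NP\S S (N\NP)\S
CKY chart[0,6] = {N, N/(N\N), NP/(NP\N), PP/(PP\N), S/(S\N)}; S ∉ chart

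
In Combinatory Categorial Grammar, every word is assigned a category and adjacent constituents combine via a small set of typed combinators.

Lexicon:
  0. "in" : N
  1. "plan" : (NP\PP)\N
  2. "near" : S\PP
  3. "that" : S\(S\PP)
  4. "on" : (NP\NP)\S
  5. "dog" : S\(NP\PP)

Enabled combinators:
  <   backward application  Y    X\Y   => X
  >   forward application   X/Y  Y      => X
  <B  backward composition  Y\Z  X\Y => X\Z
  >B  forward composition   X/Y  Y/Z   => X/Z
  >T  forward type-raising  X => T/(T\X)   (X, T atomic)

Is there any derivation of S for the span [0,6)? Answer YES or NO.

YES

[0,6] S   <
  [0,5] NP\PP   <B
    [0,2] NP\PP   <
      [0,1] "in" : N
      [1,2] "plan" : (NP\PP)\N
    [2,5] NP\NP   <
      [2,4] S   <
        [2,3] "near" : S\PP
        [3,4] "that" : S\(S\PP)
      [4,5] "on" : (NP\NP)\S
  [5,6] "dog" : S\(NP\PP)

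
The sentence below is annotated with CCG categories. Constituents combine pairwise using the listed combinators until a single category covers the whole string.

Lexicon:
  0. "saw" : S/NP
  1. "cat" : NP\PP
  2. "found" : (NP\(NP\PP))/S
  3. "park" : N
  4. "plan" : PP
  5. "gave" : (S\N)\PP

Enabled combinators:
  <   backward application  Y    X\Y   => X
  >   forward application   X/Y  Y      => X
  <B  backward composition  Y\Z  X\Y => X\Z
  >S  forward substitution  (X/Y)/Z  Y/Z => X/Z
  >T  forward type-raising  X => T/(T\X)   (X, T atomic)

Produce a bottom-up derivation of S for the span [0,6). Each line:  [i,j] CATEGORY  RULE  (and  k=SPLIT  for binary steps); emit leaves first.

[0,6] S   >
  [0,1] "saw" : S/NP
  [1,6] NP   <
    [1,2] "cat" : NP\PP
    [2,6] NP\(NP\PP)   >
      [2,3] "found" : (NP\(NP\PP))/S
      [3,6] S   <
        [3,4] "park" : N
        [4,6] S\N   <
          [4,5] "plan" : PP
          [5,6] "gave" : (S\N)\PP

[0,1] S/NP  lex  "saw"
[1,2] NP\PP  lex  "cat"
[2,3] (NP\(NP\PP))/S  lex  "found"
[3,4] N  lex  "park"
[4,5] PP  lex  "plan"
[5,6] (S\N)\PP  lex  "gave"
[4,6] S\N  <  k=5
[3,6] S  <  k=4
[2,6] NP\(NP\PP)  >  k=3
[1,6] NP  <  k=2
[0,6] S  >  k=1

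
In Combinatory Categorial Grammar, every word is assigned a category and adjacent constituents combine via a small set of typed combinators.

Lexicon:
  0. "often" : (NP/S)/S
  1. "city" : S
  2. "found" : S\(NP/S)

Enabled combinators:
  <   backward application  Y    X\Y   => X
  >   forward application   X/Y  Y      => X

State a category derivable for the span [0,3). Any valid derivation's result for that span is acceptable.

S

[0,3] S   <
  [0,2] NP/S   >
    [0,1] "often" : (NP/S)/S
    [1,2] "city" : S
  [2,3] "found" : S\(NP/S)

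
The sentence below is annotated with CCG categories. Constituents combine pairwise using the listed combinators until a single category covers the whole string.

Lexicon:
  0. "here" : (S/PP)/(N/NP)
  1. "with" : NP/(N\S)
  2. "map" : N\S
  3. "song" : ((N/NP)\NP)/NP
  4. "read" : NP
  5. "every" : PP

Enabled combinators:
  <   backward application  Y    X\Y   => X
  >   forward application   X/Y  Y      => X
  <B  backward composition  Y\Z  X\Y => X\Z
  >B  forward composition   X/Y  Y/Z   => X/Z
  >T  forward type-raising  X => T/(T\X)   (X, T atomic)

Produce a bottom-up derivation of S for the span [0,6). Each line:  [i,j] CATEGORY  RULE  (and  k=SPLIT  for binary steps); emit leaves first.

[0,1] (S/PP)/(N/NP)  lex  "here"
[1,2] NP/(N\S)  lex  "with"
[2,3] N\S  lex  "map"
[1,3] NP  >  k=2
[3,4] ((N/NP)\NP)/NP  lex  "song"
[4,5] NP  lex  "read"
[3,5] (N/NP)\NP  >  k=4
[1,5] N/NP  <  k=3
[0,5] S/PP  >  k=1
[5,6] PP  lex  "every"
[0,6] S  >  k=5

[0,6] S   >
  [0,5] S/PP   >
    [0,1] "here" : (S/PP)/(N/NP)
    [1,5] N/NP   <
      [1,3] NP   >
        [1,2] "with" : NP/(N\S)
        [2,3] "map" : N\S
      [3,5] (N/NP)\NP   >
        [3,4] "song" : ((N/NP)\NP)/NP
        [4,5] "read" : NP
  [5,6] "every" : PP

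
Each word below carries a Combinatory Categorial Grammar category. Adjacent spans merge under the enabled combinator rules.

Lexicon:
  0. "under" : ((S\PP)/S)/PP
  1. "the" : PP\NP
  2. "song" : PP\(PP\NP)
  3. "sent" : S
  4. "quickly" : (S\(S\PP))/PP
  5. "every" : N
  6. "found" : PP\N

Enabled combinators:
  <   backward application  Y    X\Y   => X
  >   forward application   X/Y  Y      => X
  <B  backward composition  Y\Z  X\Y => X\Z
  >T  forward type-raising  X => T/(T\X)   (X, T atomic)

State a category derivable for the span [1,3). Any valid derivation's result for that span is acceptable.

PP

[0,7] S   <
  [0,4] S\PP   >
    [0,3] (S\PP)/S   >
      [0,1] "under" : ((S\PP)/S)/PP
      [1,3] PP   <
        [1,2] "the" : PP\NP
        [2,3] "song" : PP\(PP\NP)
    [3,4] "sent" : S
  [4,7] S\(S\PP)   >
    [4,5] "quickly" : (S\(S\PP))/PP
    [5,7] PP   <
      [5,6] "every" : N
      [6,7] "found" : PP\N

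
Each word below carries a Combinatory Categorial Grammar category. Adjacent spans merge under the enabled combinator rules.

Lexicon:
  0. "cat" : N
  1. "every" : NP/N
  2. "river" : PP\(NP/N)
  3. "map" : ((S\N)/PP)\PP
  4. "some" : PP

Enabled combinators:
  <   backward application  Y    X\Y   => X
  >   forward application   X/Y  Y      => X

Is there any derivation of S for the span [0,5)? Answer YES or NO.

YES

[0,5] S   <
  [0,1] "cat" : N
  [1,5] S\N   >
    [1,4] (S\N)/PP   <
      [1,3] PP   <
        [1,2] "every" : NP/N
        [2,3] "river" : PP\(NP/N)
      [3,4] "map" : ((S\N)/PP)\PP
    [4,5] "some" : PP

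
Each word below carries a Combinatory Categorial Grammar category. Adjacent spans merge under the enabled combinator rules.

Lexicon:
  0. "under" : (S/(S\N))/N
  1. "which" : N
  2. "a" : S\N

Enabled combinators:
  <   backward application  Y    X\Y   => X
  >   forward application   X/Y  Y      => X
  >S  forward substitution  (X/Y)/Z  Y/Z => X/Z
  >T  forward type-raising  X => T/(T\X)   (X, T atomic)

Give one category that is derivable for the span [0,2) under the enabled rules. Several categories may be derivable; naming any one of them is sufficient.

S/(S\N)

[0,3] S   >
  [0,2] S/(S\N)   >
    [0,1] "under" : (S/(S\N))/N
    [1,2] "which" : N
  [2,3] "a" : S\N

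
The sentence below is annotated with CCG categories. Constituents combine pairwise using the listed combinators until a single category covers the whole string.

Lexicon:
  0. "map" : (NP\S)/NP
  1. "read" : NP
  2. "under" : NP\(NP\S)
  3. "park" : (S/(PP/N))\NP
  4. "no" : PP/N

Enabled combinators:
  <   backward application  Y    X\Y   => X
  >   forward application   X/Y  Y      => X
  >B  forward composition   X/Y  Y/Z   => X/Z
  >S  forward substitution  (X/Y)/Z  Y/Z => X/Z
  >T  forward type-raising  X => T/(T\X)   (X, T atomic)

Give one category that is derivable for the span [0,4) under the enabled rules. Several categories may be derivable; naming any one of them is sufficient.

S/(PP/N)

[0,5] S   >
  [0,4] S/(PP/N)   <
    [0,3] NP   <
      [0,2] NP\S   >
        [0,1] "map" : (NP\S)/NP
        [1,2] "read" : NP
      [2,3] "under" : NP\(NP\S)
    [3,4] "park" : (S/(PP/N))\NP
  [4,5] "no" : PP/N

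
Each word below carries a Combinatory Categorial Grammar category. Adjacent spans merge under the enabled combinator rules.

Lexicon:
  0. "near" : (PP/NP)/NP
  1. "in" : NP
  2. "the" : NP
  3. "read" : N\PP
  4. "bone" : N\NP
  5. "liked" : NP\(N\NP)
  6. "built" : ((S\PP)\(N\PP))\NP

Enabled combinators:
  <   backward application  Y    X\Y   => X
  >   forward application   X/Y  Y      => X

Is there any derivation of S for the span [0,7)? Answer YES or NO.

YES

[0,7] S   <
  [0,3] PP   >
    [0,2] PP/NP   >
      [0,1] "near" : (PP/NP)/NP
      [1,2] "in" : NP
    [2,3] "the" : NP
  [3,7] S\PP   <
    [3,4] "read" : N\PP
    [4,7] (S\PP)\(N\PP)   <
      [4,6] NP   <
        [4,5] "bone" : N\NP
        [5,6] "liked" : NP\(N\NP)
      [6,7] "built" : ((S\PP)\(N\PP))\NP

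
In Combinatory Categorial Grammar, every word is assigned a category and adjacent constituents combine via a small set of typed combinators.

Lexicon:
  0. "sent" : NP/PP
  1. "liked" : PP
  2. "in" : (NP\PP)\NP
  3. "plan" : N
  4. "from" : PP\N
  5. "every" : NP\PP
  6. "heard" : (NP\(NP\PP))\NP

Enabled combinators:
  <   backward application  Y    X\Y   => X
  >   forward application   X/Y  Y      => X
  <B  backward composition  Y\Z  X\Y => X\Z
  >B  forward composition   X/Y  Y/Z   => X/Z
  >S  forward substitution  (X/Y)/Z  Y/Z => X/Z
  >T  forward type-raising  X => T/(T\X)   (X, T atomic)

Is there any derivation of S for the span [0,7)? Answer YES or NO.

NO

NP/PP PP (NP\PP)\NP N PP\N NP\PP (NP\(NP\PP))\NP
CKY chart[0,7] = {N/(N\NP), NP, NP/(NP\NP), PP/(PP\NP), S/(S\NP)}; S ∉ chart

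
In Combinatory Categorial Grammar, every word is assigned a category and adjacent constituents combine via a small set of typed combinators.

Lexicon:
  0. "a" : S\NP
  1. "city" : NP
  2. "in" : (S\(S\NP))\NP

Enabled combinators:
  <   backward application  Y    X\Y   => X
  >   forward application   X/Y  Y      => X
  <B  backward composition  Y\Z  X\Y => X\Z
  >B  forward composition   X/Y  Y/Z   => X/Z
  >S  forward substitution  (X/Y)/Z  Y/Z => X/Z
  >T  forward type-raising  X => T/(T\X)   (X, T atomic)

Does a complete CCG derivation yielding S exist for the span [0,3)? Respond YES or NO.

[0,3] S   <
  [0,1] "a" : S\NP
  [1,3] S\(S\NP)   <
    [1,2] "city" : NP
    [2,3] "in" : (S\(S\NP))\NP

YES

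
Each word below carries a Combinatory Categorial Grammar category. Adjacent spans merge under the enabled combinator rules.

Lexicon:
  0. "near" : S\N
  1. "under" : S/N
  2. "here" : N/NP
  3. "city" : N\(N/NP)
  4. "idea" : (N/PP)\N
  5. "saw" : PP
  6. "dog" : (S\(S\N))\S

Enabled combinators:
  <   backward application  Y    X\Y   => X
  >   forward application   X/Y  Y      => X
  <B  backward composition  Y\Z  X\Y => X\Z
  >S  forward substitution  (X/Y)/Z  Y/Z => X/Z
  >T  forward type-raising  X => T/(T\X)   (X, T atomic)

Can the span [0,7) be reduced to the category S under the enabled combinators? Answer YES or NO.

[0,7] S   <
  [0,1] "near" : S\N
  [1,7] S\(S\N)   <
    [1,6] S   >
      [1,2] "under" : S/N
      [2,6] N   >
        [2,5] N/PP   <
          [2,4] N   <
            [2,3] "here" : N/NP
            [3,4] "city" : N\(N/NP)
          [4,5] "idea" : (N/PP)\N
        [5,6] "saw" : PP
    [6,7] "dog" : (S\(S\N))\S

YES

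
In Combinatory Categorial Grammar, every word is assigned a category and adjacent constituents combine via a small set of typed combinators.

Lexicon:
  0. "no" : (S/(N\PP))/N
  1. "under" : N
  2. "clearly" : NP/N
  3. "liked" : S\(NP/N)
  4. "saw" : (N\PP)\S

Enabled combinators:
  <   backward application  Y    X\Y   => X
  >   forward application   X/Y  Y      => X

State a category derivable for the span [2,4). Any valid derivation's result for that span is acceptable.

S

[0,5] S   >
  [0,2] S/(N\PP)   >
    [0,1] "no" : (S/(N\PP))/N
    [1,2] "under" : N
  [2,5] N\PP   <
    [2,4] S   <
      [2,3] "clearly" : NP/N
      [3,4] "liked" : S\(NP/N)
    [4,5] "saw" : (N\PP)\S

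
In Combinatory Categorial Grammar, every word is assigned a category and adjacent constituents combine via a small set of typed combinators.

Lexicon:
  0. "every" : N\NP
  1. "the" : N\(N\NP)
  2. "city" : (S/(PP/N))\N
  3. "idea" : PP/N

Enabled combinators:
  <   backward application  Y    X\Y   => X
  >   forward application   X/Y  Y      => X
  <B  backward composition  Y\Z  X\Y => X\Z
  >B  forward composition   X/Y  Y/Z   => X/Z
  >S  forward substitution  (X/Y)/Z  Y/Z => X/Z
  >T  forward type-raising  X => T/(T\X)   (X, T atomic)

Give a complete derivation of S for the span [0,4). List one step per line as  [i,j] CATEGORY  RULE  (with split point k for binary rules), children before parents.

[0,4] S   >
  [0,3] S/(PP/N)   <
    [0,2] N   <
      [0,1] "every" : N\NP
      [1,2] "the" : N\(N\NP)
    [2,3] "city" : (S/(PP/N))\N
  [3,4] "idea" : PP/N

[0,1] N\NP  lex  "every"
[1,2] N\(N\NP)  lex  "the"
[0,2] N  <  k=1
[2,3] (S/(PP/N))\N  lex  "city"
[0,3] S/(PP/N)  <  k=2
[3,4] PP/N  lex  "idea"
[0,4] S  >  k=3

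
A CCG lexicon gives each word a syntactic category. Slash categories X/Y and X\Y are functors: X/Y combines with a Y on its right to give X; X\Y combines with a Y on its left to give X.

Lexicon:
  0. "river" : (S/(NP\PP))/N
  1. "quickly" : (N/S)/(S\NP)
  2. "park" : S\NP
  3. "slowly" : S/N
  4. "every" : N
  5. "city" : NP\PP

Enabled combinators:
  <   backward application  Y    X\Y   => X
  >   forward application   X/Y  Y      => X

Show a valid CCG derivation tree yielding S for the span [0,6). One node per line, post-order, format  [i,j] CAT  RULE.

[0,6] S   >
  [0,5] S/(NP\PP)   >
    [0,1] "river" : (S/(NP\PP))/N
    [1,5] N   >
      [1,3] N/S   >
        [1,2] "quickly" : (N/S)/(S\NP)
        [2,3] "park" : S\NP
      [3,5] S   >
        [3,4] "slowly" : S/N
        [4,5] "every" : N
  [5,6] "city" : NP\PP

[0,1] (S/(NP\PP))/N  lex  "river"
[1,2] (N/S)/(S\NP)  lex  "quickly"
[2,3] S\NP  lex  "park"
[1,3] N/S  >  k=2
[3,4] S/N  lex  "slowly"
[4,5] N  lex  "every"
[3,5] S  >  k=4
[1,5] N  >  k=3
[0,5] S/(NP\PP)  >  k=1
[5,6] NP\PP  lex  "city"
[0,6] S  >  k=5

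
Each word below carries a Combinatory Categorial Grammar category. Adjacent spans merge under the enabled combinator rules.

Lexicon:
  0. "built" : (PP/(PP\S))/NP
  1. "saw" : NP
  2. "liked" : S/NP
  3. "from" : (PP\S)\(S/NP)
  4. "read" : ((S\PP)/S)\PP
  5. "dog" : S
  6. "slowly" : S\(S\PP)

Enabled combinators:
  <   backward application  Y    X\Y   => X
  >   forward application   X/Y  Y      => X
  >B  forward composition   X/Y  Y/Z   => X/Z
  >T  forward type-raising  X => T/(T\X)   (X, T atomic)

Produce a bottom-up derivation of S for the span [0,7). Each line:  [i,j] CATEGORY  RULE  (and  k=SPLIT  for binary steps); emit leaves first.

[0,1] (PP/(PP\S))/NP  lex  "built"
[1,2] NP  lex  "saw"
[0,2] PP/(PP\S)  >  k=1
[2,3] S/NP  lex  "liked"
[3,4] (PP\S)\(S/NP)  lex  "from"
[2,4] PP\S  <  k=3
[0,4] PP  >  k=2
[4,5] ((S\PP)/S)\PP  lex  "read"
[0,5] (S\PP)/S  <  k=4
[5,6] S  lex  "dog"
[0,6] S\PP  >  k=5
[6,7] S\(S\PP)  lex  "slowly"
[0,7] S  <  k=6

[0,7] S   <
  [0,6] S\PP   >
    [0,5] (S\PP)/S   <
      [0,4] PP   >
        [0,2] PP/(PP\S)   >
          [0,1] "built" : (PP/(PP\S))/NP
          [1,2] "saw" : NP
        [2,4] PP\S   <
          [2,3] "liked" : S/NP
          [3,4] "from" : (PP\S)\(S/NP)
      [4,5] "read" : ((S\PP)/S)\PP
    [5,6] "dog" : S
  [6,7] "slowly" : S\(S\PP)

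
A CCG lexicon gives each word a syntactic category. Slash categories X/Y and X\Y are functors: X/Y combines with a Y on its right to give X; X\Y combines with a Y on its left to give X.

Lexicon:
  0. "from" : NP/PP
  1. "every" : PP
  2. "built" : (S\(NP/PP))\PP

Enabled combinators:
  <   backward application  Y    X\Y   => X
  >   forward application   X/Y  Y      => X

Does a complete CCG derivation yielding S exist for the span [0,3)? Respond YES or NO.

[0,3] S   <
  [0,1] "from" : NP/PP
  [1,3] S\(NP/PP)   <
    [1,2] "every" : PP
    [2,3] "built" : (S\(NP/PP))\PP

YES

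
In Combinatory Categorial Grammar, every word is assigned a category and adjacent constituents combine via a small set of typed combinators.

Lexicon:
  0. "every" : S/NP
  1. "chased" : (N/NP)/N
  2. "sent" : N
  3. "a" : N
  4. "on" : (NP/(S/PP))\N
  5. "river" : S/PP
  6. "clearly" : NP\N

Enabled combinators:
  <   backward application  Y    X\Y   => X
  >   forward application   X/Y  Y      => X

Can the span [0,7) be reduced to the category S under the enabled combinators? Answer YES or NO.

YES

[0,7] S   >
  [0,1] "every" : S/NP
  [1,7] NP   <
    [1,6] N   >
      [1,3] N/NP   >
        [1,2] "chased" : (N/NP)/N
        [2,3] "sent" : N
      [3,6] NP   >
        [3,5] NP/(S/PP)   <
          [3,4] "a" : N
          [4,5] "on" : (NP/(S/PP))\N
        [5,6] "river" : S/PP
    [6,7] "clearly" : NP\N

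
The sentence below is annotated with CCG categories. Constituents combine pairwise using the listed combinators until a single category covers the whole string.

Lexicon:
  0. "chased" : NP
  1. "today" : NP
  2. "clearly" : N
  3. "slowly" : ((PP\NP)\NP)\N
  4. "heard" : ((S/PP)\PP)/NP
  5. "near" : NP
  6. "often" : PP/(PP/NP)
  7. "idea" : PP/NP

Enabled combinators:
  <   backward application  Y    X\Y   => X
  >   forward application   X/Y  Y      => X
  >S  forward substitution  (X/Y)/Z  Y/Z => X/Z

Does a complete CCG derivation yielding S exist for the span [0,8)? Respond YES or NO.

YES

[0,8] S   >
  [0,6] S/PP   <
    [0,4] PP   <
      [0,1] "chased" : NP
      [1,4] PP\NP   <
        [1,2] "today" : NP
        [2,4] (PP\NP)\NP   <
          [2,3] "clearly" : N
          [3,4] "slowly" : ((PP\NP)\NP)\N
    [4,6] (S/PP)\PP   >
      [4,5] "heard" : ((S/PP)\PP)/NP
      [5,6] "near" : NP
  [6,8] PP   >
    [6,7] "often" : PP/(PP/NP)
    [7,8] "idea" : PP/NP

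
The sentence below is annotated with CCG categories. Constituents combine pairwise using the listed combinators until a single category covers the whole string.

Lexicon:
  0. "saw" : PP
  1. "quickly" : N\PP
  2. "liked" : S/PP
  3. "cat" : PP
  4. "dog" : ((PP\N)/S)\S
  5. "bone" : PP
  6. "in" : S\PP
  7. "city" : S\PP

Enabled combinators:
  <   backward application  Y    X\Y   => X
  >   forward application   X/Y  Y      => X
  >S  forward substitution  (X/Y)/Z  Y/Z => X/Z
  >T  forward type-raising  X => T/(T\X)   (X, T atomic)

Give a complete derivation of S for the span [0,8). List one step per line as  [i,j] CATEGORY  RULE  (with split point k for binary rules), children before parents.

[0,1] PP  lex  "saw"
[0,1] N/(N\PP)  >T
[1,2] N\PP  lex  "quickly"
[0,2] N  >  k=1
[2,3] S/PP  lex  "liked"
[3,4] PP  lex  "cat"
[2,4] S  >  k=3
[4,5] ((PP\N)/S)\S  lex  "dog"
[2,5] (PP\N)/S  <  k=4
[5,6] PP  lex  "bone"
[6,7] S\PP  lex  "in"
[5,7] S  <  k=6
[2,7] PP\N  >  k=5
[0,7] PP  <  k=2
[7,8] S\PP  lex  "city"
[0,8] S  <  k=7

[0,8] S   <
  [0,7] PP   <
    [0,2] N   >
      [0,1] N/(N\PP)   >T
        [0,1] "saw" : PP
      [1,2] "quickly" : N\PP
    [2,7] PP\N   >
      [2,5] (PP\N)/S   <
        [2,4] S   >
          [2,3] "liked" : S/PP
          [3,4] "cat" : PP
        [4,5] "dog" : ((PP\N)/S)\S
      [5,7] S   <
        [5,6] "bone" : PP
        [6,7] "in" : S\PP
  [7,8] "city" : S\PP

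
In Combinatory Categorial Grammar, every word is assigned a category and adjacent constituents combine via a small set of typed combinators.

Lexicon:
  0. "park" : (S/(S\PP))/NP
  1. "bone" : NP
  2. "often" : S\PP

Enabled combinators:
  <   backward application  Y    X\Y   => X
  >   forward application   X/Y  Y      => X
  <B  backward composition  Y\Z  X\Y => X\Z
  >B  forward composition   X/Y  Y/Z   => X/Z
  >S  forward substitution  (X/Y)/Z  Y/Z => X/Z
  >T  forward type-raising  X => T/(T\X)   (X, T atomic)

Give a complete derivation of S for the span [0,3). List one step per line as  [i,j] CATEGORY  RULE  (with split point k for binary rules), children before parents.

[0,3] S   >
  [0,2] S/(S\PP)   >
    [0,1] "park" : (S/(S\PP))/NP
    [1,2] "bone" : NP
  [2,3] "often" : S\PP

[0,1] (S/(S\PP))/NP  lex  "park"
[1,2] NP  lex  "bone"
[0,2] S/(S\PP)  >  k=1
[2,3] S\PP  lex  "often"
[0,3] S  >  k=2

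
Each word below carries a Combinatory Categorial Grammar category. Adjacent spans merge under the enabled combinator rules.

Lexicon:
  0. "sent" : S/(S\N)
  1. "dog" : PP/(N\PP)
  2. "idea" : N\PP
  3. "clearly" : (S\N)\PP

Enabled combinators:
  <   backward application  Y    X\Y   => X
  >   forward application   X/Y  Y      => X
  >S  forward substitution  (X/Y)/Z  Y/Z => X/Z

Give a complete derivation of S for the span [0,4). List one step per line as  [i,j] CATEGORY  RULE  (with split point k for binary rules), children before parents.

[0,4] S   >
  [0,1] "sent" : S/(S\N)
  [1,4] S\N   <
    [1,3] PP   >
      [1,2] "dog" : PP/(N\PP)
      [2,3] "idea" : N\PP
    [3,4] "clearly" : (S\N)\PP

[0,1] S/(S\N)  lex  "sent"
[1,2] PP/(N\PP)  lex  "dog"
[2,3] N\PP  lex  "idea"
[1,3] PP  >  k=2
[3,4] (S\N)\PP  lex  "clearly"
[1,4] S\N  <  k=3
[0,4] S  >  k=1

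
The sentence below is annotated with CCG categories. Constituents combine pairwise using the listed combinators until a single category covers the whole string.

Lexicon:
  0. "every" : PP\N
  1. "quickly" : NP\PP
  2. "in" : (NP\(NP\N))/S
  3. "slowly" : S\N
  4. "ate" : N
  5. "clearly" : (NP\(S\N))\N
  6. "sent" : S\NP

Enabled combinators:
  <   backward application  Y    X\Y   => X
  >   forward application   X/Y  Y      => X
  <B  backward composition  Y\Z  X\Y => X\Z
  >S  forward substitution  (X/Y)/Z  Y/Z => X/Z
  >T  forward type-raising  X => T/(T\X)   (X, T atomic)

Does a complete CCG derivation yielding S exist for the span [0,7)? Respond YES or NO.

NO

PP\N NP\PP (NP\(NP\N))/S S\N N (NP\(S\N))\N S\NP
CKY chart[0,7] = {N/(N\NP), NP, NP/(NP\NP), PP/(PP\NP), S/(S\NP)}; S ∉ chart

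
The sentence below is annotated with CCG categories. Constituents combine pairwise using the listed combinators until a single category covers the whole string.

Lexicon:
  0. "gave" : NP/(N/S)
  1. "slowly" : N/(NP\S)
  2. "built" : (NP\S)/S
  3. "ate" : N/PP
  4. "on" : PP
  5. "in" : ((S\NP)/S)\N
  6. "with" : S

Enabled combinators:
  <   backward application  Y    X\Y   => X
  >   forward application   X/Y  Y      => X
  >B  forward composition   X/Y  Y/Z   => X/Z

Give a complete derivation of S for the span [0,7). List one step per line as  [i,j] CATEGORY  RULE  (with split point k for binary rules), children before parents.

[0,7] S   <
  [0,3] NP   >
    [0,1] "gave" : NP/(N/S)
    [1,3] N/S   >B
      [1,2] "slowly" : N/(NP\S)
      [2,3] "built" : (NP\S)/S
  [3,7] S\NP   >
    [3,6] (S\NP)/S   <
      [3,5] N   >
        [3,4] "ate" : N/PP
        [4,5] "on" : PP
      [5,6] "in" : ((S\NP)/S)\N
    [6,7] "with" : S

[0,1] NP/(N/S)  lex  "gave"
[1,2] N/(NP\S)  lex  "slowly"
[2,3] (NP\S)/S  lex  "built"
[1,3] N/S  >B  k=2
[0,3] NP  >  k=1
[3,4] N/PP  lex  "ate"
[4,5] PP  lex  "on"
[3,5] N  >  k=4
[5,6] ((S\NP)/S)\N  lex  "in"
[3,6] (S\NP)/S  <  k=5
[6,7] S  lex  "with"
[3,7] S\NP  >  k=6
[0,7] S  <  k=3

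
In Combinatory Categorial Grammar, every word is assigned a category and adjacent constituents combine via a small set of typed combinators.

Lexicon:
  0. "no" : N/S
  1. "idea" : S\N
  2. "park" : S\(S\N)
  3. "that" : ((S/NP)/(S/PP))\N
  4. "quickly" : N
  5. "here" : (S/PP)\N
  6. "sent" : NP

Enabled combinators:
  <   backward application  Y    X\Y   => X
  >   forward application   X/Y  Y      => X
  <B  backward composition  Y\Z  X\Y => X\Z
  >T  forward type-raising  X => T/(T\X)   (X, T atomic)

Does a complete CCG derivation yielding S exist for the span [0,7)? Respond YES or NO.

[0,7] S   >
  [0,6] S/NP   >
    [0,4] (S/NP)/(S/PP)   <
      [0,3] N   >
        [0,1] "no" : N/S
        [1,3] S   <
          [1,2] "idea" : S\N
          [2,3] "park" : S\(S\N)
      [3,4] "that" : ((S/NP)/(S/PP))\N
    [4,6] S/PP   <
      [4,5] "quickly" : N
      [5,6] "here" : (S/PP)\N
  [6,7] "sent" : NP

YES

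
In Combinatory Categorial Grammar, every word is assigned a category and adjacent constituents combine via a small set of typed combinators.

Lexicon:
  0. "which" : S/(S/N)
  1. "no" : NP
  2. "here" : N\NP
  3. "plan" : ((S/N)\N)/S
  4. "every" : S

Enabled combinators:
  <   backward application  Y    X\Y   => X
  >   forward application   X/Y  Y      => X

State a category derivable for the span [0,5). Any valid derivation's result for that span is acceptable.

[0,5] S   >
  [0,1] "which" : S/(S/N)
  [1,5] S/N   <
    [1,3] N   <
      [1,2] "no" : NP
      [2,3] "here" : N\NP
    [3,5] (S/N)\N   >
      [3,4] "plan" : ((S/N)\N)/S
      [4,5] "every" : S

S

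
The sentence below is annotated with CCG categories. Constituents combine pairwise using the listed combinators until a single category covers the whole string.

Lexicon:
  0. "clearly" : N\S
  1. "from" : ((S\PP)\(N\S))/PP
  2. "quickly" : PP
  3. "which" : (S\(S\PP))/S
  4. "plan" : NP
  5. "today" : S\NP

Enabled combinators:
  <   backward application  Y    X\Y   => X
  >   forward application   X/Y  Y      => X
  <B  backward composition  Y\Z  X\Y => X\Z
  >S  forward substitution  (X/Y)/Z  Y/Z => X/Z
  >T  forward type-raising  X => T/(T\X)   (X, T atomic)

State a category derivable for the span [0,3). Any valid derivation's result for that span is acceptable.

[0,6] S   <
  [0,3] S\PP   <
    [0,1] "clearly" : N\S
    [1,3] (S\PP)\(N\S)   >
      [1,2] "from" : ((S\PP)\(N\S))/PP
      [2,3] "quickly" : PP
  [3,6] S\(S\PP)   >
    [3,4] "which" : (S\(S\PP))/S
    [4,6] S   <
      [4,5] "plan" : NP
      [5,6] "today" : S\NP

S\PP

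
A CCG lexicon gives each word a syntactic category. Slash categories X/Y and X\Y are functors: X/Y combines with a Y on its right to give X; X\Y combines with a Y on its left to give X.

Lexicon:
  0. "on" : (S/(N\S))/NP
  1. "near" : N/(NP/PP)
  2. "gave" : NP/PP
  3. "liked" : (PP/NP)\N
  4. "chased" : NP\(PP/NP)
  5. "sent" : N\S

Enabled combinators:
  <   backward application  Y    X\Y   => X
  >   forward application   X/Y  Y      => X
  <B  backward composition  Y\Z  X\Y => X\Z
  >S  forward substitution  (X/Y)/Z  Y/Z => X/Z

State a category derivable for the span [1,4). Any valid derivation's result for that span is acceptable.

PP/NP

[0,6] S   >
  [0,5] S/(N\S)   >
    [0,1] "on" : (S/(N\S))/NP
    [1,5] NP   <
      [1,4] PP/NP   <
        [1,3] N   >
          [1,2] "near" : N/(NP/PP)
          [2,3] "gave" : NP/PP
        [3,4] "liked" : (PP/NP)\N
      [4,5] "chased" : NP\(PP/NP)
  [5,6] "sent" : N\S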